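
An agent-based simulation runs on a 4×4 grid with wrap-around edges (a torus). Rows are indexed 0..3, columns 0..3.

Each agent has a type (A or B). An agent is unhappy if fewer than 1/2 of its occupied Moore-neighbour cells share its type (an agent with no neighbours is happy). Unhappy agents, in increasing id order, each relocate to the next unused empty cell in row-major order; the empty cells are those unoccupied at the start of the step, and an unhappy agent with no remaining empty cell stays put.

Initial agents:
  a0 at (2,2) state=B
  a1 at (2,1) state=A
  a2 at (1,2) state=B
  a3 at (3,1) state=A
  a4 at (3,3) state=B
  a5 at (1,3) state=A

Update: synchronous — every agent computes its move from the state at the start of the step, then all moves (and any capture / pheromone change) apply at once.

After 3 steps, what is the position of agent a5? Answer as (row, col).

t=1: a0@(0,0):B a1@(0,1):A a2@(0,2):B a3@(3,1):A a4@(3,3):B a5@(0,3):A
t=2: a0@(1,0):B a1@(1,1):A a2@(1,2):B a3@(1,3):A a4@(3,3):B a5@(2,0):A
t=3: a0@(0,0):B a1@(0,1):A a2@(0,2):B a3@(0,3):A a4@(2,1):B a5@(2,0):A

(2, 0)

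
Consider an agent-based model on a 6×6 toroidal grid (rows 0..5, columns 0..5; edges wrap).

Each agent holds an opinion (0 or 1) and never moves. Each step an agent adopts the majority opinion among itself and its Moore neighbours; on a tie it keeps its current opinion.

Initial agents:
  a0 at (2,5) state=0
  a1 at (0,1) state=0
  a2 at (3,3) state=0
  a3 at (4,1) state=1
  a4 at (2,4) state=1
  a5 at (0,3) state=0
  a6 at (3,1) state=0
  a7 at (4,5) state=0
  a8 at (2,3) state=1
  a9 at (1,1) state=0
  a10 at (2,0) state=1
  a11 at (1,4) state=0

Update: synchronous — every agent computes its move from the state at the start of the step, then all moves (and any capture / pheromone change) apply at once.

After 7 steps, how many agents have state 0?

8

t=1: a0@(2,5):0 a1@(0,1):0 a2@(3,3):1 a3@(4,1):1 a4@(2,4):0 a5@(0,3):0 a6@(3,1):1 a7@(4,5):0 a8@(2,3):1 a9@(1,1):0 a10@(2,0):0 a11@(1,4):0
t=2: (unchanged — steady state)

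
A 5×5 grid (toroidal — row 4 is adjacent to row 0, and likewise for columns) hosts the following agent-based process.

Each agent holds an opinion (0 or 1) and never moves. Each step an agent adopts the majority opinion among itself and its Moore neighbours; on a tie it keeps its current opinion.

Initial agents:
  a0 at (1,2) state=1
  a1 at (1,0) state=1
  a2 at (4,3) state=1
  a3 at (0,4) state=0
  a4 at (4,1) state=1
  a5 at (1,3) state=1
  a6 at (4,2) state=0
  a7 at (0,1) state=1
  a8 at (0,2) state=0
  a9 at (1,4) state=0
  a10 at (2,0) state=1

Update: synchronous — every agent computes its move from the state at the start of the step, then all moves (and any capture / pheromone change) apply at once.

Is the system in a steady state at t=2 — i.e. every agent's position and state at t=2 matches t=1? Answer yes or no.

no

t=1: a0@(1,2):1 a1@(1,0):1 a2@(4,3):0 a3@(0,4):1 a4@(4,1):1 a5@(1,3):0 a6@(4,2):1 a7@(0,1):1 a8@(0,2):1 a9@(1,4):1 a10@(2,0):1
t=2: a0@(1,2):1 a1@(1,0):1 a2@(4,3):1 a3@(0,4):1 a4@(4,1):1 a5@(1,3):1 a6@(4,2):1 a7@(0,1):1 a8@(0,2):1 a9@(1,4):1 a10@(2,0):1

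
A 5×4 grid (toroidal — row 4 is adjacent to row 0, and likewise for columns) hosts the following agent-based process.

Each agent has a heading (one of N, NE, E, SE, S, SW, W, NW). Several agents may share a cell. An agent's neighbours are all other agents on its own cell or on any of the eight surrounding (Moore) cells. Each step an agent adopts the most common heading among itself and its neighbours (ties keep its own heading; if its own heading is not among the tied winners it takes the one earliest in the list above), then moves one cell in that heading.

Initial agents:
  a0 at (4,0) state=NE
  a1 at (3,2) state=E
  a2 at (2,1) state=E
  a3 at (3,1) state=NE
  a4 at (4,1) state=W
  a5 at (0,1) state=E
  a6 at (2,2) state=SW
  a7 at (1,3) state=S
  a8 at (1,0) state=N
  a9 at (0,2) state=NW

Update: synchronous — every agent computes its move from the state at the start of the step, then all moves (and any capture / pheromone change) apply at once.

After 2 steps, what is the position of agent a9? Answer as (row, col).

(3, 2)

t=1: a0@(3,1):NE a1@(3,3):E a2@(2,2):E a3@(2,2):NE a4@(3,2):NE a5@(0,2):E a6@(2,3):E a7@(2,3):S a8@(1,1):E a9@(4,1):NW
t=2: a0@(2,2):NE a1@(3,0):E a2@(2,3):E a3@(2,3):E a4@(2,3):NE a5@(0,3):E a6@(2,0):E a7@(2,0):E a8@(1,2):E a9@(3,2):NE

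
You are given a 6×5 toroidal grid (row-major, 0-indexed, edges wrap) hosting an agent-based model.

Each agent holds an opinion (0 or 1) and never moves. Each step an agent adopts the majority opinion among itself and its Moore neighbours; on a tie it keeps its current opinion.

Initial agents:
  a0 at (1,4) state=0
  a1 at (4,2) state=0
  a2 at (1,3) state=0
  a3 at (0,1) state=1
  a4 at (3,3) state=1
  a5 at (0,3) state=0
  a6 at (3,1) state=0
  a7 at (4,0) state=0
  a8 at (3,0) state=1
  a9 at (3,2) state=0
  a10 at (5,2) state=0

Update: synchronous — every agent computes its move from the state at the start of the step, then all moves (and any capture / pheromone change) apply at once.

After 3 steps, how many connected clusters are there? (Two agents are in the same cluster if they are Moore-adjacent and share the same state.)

2

t=1: a0@(1,4):0 a1@(4,2):0 a2@(1,3):0 a3@(0,1):1 a4@(3,3):0 a5@(0,3):0 a6@(3,1):0 a7@(4,0):0 a8@(3,0):0 a9@(3,2):0 a10@(5,2):0
t=2: (unchanged — steady state)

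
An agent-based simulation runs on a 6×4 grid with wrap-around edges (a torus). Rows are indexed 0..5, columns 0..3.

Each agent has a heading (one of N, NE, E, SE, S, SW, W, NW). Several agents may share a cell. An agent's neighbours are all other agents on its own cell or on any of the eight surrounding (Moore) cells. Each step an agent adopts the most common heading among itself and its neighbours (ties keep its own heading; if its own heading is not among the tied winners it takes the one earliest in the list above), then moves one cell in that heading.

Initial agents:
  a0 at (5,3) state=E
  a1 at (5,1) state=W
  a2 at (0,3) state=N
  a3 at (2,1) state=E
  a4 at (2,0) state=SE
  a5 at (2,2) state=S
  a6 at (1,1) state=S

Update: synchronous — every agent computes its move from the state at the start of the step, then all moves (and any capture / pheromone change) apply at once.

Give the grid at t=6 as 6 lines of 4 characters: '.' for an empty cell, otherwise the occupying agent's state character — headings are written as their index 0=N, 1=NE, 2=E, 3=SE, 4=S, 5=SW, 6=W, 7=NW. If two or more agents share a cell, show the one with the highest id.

....
.4..
.444
.4..
....
....

t=1: a0@(5,0):E a1@(5,0):W a2@(5,3):N a3@(3,1):S a4@(3,1):SE a5@(3,2):S a6@(2,1):S
t=2: a0@(5,1):E a1@(5,3):W a2@(4,3):N a3@(4,1):S a4@(4,1):S a5@(4,2):S a6@(3,1):S
t=3: a0@(0,1):S a1@(5,2):W a2@(3,3):N a3@(5,1):S a4@(5,1):S a5@(5,2):S a6@(4,1):S
t=4: a0@(1,1):S a1@(0,2):S a2@(2,3):N a3@(0,1):S a4@(0,1):S a5@(0,2):S a6@(5,1):S
t=5: a0@(2,1):S a1@(1,2):S a2@(1,3):N a3@(1,1):S a4@(1,1):S a5@(1,2):S a6@(0,1):S
t=6: a0@(3,1):S a1@(2,2):S a2@(2,3):S a3@(2,1):S a4@(2,1):S a5@(2,2):S a6@(1,1):S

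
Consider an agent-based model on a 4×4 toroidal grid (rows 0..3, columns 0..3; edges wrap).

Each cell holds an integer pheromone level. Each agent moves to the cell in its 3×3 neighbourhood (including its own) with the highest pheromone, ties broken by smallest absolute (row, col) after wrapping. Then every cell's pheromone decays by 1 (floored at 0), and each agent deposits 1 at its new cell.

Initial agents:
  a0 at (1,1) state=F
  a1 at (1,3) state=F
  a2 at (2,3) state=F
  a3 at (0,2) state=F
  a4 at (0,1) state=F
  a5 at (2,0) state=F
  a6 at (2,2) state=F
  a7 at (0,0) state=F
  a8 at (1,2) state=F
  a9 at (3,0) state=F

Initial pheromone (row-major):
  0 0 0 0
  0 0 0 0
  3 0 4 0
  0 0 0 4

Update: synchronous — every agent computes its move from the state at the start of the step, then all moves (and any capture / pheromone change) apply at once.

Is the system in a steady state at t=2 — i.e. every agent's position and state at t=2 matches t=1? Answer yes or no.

t=1: a0@(2,2) a1@(2,2) a2@(2,2) a3@(3,3) a4@(0,0) a5@(3,3) a6@(2,2) a7@(3,3) a8@(2,2) a9@(3,3) | pheromone: 1 0 0 0 / 0 0 0 0 / 2 0 8 0 / 0 0 0 7
t=2: a0@(2,2) a1@(2,2) a2@(2,2) a3@(2,2) a4@(3,3) a5@(2,2) a6@(2,2) a7@(2,2) a8@(2,2) a9@(2,2) | pheromone: 0 0 0 0 / 0 0 0 0 / 1 0 16 0 / 0 0 0 7

no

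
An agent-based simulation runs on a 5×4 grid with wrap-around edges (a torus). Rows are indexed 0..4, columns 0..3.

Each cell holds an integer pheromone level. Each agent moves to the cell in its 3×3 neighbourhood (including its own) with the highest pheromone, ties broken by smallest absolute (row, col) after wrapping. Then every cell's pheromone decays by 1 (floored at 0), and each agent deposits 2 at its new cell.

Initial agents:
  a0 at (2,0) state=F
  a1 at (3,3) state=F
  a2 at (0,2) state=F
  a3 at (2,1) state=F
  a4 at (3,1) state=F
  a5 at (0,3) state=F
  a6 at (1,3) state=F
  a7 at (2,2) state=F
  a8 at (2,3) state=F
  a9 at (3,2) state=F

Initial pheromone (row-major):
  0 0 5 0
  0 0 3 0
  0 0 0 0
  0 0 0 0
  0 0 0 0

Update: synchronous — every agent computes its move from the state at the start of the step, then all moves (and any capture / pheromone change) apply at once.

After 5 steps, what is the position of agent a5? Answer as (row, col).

(0, 2)

t=1: a0@(1,0) a1@(2,0) a2@(0,2) a3@(1,2) a4@(2,0) a5@(0,2) a6@(0,2) a7@(1,2) a8@(1,2) a9@(2,1) | pheromone: 0 0 10 0 / 2 0 8 0 / 4 2 0 0 / 0 0 0 0 / 0 0 0 0
t=2: a0@(2,0) a1@(2,0) a2@(0,2) a3@(0,2) a4@(2,0) a5@(0,2) a6@(0,2) a7@(0,2) a8@(0,2) a9@(1,2) | pheromone: 0 0 21 0 / 1 0 9 0 / 9 1 0 0 / 0 0 0 0 / 0 0 0 0
t=3: a0@(2,0) a1@(2,0) a2@(0,2) a3@(0,2) a4@(2,0) a5@(0,2) a6@(0,2) a7@(0,2) a8@(0,2) a9@(0,2) | pheromone: 0 0 34 0 / 0 0 8 0 / 14 0 0 0 / 0 0 0 0 / 0 0 0 0
t=4: a0@(2,0) a1@(2,0) a2@(0,2) a3@(0,2) a4@(2,0) a5@(0,2) a6@(0,2) a7@(0,2) a8@(0,2) a9@(0,2) | pheromone: 0 0 47 0 / 0 0 7 0 / 19 0 0 0 / 0 0 0 0 / 0 0 0 0
t=5: a0@(2,0) a1@(2,0) a2@(0,2) a3@(0,2) a4@(2,0) a5@(0,2) a6@(0,2) a7@(0,2) a8@(0,2) a9@(0,2) | pheromone: 0 0 60 0 / 0 0 6 0 / 24 0 0 0 / 0 0 0 0 / 0 0 0 0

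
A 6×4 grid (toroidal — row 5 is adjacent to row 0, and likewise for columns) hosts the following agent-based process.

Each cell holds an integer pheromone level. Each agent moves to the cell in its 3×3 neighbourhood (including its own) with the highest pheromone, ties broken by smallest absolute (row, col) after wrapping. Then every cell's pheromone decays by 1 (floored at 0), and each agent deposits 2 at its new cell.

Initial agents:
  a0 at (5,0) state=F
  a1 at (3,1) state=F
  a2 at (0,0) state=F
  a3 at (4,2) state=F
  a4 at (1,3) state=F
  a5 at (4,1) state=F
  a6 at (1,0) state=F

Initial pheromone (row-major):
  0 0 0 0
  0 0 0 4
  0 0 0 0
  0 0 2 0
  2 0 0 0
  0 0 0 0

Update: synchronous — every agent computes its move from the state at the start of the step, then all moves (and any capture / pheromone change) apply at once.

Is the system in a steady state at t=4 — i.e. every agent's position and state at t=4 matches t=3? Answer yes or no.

yes

t=1: a0@(4,0) a1@(3,2) a2@(1,3) a3@(3,2) a4@(1,3) a5@(3,2) a6@(1,3) | pheromone: 0 0 0 0 / 0 0 0 9 / 0 0 0 0 / 0 0 7 0 / 3 0 0 0 / 0 0 0 0
t=2: a0@(4,0) a1@(3,2) a2@(1,3) a3@(3,2) a4@(1,3) a5@(3,2) a6@(1,3) | pheromone: 0 0 0 0 / 0 0 0 14 / 0 0 0 0 / 0 0 12 0 / 4 0 0 0 / 0 0 0 0
t=3: a0@(4,0) a1@(3,2) a2@(1,3) a3@(3,2) a4@(1,3) a5@(3,2) a6@(1,3) | pheromone: 0 0 0 0 / 0 0 0 19 / 0 0 0 0 / 0 0 17 0 / 5 0 0 0 / 0 0 0 0
t=4: a0@(4,0) a1@(3,2) a2@(1,3) a3@(3,2) a4@(1,3) a5@(3,2) a6@(1,3) | pheromone: 0 0 0 0 / 0 0 0 24 / 0 0 0 0 / 0 0 22 0 / 6 0 0 0 / 0 0 0 0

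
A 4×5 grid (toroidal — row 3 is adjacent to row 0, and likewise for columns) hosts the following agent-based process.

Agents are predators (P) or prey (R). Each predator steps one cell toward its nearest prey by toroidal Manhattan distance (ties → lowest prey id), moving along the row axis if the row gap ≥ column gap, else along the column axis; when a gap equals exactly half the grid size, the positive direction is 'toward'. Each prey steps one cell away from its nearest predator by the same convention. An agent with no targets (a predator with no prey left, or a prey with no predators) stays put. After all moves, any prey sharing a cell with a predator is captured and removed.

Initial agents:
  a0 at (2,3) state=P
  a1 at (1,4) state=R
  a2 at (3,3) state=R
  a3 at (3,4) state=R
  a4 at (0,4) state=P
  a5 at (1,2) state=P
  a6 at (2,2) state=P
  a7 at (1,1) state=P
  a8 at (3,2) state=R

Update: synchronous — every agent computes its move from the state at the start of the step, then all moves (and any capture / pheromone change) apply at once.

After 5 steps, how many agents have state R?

t=1: a0@(3,3):P a1@(2,4):R a2@(0,3):R a3@(2,4):R a4@(1,4):P a5@(1,3):P a6@(3,2):P a7@(1,0):P a8@(0,2):R
t=2: a0@(0,3):P a1@(3,4):R a2@(1,3):R a3@(3,4):R a4@(2,4):P a5@(0,3):P a6@(0,2):P a7@(2,0):P a8@(1,2):R
t=3: a0@(1,3):P a1@(0,4):R a2@(2,3):R a3@(0,4):R a4@(3,4):P a5@(1,3):P a6@(1,2):P a7@(3,0):P a8@(2,2):R
t=4: a0@(2,3):P a1@(1,4):R a2@(3,3):R a3@(1,4):R a4@(0,4):P a5@(2,3):P a6@(2,2):P a7@(0,0):P a8@(3,2):R
t=5: a0@(3,3):P a1@(2,4):R a2@(0,3):R a3@(2,4):R a4@(1,4):P a5@(3,3):P a6@(3,2):P a7@(1,0):P a8@(0,2):R

4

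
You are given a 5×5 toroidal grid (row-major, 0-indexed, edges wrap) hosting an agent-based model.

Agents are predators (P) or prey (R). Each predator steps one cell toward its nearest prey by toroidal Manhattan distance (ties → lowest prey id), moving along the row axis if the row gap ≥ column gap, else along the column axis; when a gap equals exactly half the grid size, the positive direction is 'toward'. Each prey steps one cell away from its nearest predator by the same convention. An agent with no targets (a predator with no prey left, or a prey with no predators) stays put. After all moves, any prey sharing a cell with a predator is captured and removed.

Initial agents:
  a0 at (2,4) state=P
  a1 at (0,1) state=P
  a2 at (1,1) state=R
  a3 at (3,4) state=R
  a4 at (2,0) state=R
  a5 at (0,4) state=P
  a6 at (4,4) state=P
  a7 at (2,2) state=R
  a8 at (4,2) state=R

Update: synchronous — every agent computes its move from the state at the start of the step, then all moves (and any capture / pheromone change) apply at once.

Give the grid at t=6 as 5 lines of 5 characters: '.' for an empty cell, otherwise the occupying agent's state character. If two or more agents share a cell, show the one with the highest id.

.....
.PP..
.R...
.....
.....

t=1: a0@(3,4):P a1@(1,1):P a2@(2,1):R a4@(2,1):R a5@(4,4):P a6@(3,4):P a7@(2,1):R a8@(3,2):R
t=2: a0@(3,3):P a1@(2,1):P a2@(3,1):R a4@(3,1):R a5@(4,3):P a6@(3,3):P a7@(3,1):R a8@(3,1):R
t=3: a0@(3,2):P a1@(3,1):P a2@(4,1):R a4@(4,1):R a5@(4,2):P a6@(3,2):P a7@(4,1):R a8@(4,1):R
t=4: a0@(4,2):P a1@(4,1):P a2@(0,1):R a4@(0,1):R a5@(4,1):P a6@(4,2):P a7@(0,1):R a8@(0,1):R
t=5: a0@(0,2):P a1@(0,1):P a2@(1,1):R a4@(1,1):R a5@(0,1):P a6@(0,2):P a7@(1,1):R a8@(1,1):R
t=6: a0@(1,2):P a1@(1,1):P a2@(2,1):R a4@(2,1):R a5@(1,1):P a6@(1,2):P a7@(2,1):R a8@(2,1):R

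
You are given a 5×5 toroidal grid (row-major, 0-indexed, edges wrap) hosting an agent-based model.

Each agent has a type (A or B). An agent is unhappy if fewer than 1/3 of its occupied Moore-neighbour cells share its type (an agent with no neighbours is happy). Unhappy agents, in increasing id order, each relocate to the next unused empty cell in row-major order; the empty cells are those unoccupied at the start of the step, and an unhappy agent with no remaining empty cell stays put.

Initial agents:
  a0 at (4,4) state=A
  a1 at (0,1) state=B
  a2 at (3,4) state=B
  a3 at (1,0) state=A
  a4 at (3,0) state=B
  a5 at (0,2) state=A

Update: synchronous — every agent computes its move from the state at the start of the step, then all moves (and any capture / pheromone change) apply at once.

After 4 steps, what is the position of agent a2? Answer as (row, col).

t=1: a0@(0,0):A a1@(0,3):B a2@(3,4):B a3@(0,4):A a4@(3,0):B a5@(1,1):A
t=2: a0@(0,0):A a1@(0,1):B a2@(3,4):B a3@(0,4):A a4@(3,0):B a5@(1,1):A
t=3: a0@(0,0):A a1@(0,2):B a2@(3,4):B a3@(0,4):A a4@(3,0):B a5@(1,1):A
t=4: a0@(0,0):A a1@(0,1):B a2@(3,4):B a3@(0,4):A a4@(3,0):B a5@(1,1):A

(3, 4)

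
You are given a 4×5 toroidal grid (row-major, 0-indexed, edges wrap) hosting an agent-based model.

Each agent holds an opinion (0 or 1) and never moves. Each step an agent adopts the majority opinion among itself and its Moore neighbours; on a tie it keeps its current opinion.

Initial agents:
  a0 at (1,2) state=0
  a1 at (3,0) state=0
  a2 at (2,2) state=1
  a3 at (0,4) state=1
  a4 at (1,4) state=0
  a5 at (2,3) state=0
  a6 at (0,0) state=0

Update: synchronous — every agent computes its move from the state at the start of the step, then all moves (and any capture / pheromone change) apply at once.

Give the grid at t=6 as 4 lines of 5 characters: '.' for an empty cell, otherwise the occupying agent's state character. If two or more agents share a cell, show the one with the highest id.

0...0
..0.0
..00.
0....

t=1: a0@(1,2):0 a1@(3,0):0 a2@(2,2):0 a3@(0,4):0 a4@(1,4):0 a5@(2,3):0 a6@(0,0):0
t=2: (unchanged — steady state)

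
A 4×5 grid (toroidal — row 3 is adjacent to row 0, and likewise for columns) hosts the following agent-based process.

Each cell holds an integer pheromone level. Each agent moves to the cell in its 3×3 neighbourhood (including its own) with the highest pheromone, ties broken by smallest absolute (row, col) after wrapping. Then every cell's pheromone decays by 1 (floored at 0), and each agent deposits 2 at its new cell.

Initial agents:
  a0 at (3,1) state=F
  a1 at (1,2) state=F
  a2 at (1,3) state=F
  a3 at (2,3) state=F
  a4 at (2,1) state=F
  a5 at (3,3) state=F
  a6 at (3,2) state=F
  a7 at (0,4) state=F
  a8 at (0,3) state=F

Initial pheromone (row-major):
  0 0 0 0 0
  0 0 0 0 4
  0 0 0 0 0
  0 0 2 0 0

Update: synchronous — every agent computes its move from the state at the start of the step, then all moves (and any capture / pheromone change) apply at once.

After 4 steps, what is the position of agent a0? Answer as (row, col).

(3, 2)

t=1: a0@(3,2) a1@(0,1) a2@(1,4) a3@(1,4) a4@(3,2) a5@(3,2) a6@(3,2) a7@(1,4) a8@(1,4) | pheromone: 0 2 0 0 0 / 0 0 0 0 11 / 0 0 0 0 0 / 0 0 9 0 0
t=2: a0@(3,2) a1@(3,2) a2@(1,4) a3@(1,4) a4@(3,2) a5@(3,2) a6@(3,2) a7@(1,4) a8@(1,4) | pheromone: 0 1 0 0 0 / 0 0 0 0 18 / 0 0 0 0 0 / 0 0 18 0 0
t=3: a0@(3,2) a1@(3,2) a2@(1,4) a3@(1,4) a4@(3,2) a5@(3,2) a6@(3,2) a7@(1,4) a8@(1,4) | pheromone: 0 0 0 0 0 / 0 0 0 0 25 / 0 0 0 0 0 / 0 0 27 0 0
t=4: a0@(3,2) a1@(3,2) a2@(1,4) a3@(1,4) a4@(3,2) a5@(3,2) a6@(3,2) a7@(1,4) a8@(1,4) | pheromone: 0 0 0 0 0 / 0 0 0 0 32 / 0 0 0 0 0 / 0 0 36 0 0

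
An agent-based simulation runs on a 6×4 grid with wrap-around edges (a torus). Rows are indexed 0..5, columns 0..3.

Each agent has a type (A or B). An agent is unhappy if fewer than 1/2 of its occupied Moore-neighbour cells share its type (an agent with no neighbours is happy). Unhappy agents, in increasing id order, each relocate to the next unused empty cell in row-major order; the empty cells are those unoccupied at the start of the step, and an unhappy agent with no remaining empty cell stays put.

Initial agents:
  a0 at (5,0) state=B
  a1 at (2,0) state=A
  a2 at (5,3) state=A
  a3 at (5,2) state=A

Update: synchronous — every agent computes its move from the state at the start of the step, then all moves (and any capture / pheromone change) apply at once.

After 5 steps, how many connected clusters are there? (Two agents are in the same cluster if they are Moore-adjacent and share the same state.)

t=1: a0@(0,0):B a1@(2,0):A a2@(5,3):A a3@(5,2):A
t=2: a0@(0,1):B a1@(2,0):A a2@(5,3):A a3@(5,2):A
t=3: a0@(0,0):B a1@(2,0):A a2@(5,3):A a3@(5,2):A
t=4: a0@(0,1):B a1@(2,0):A a2@(5,3):A a3@(5,2):A
t=5: a0@(0,0):B a1@(2,0):A a2@(5,3):A a3@(5,2):A

3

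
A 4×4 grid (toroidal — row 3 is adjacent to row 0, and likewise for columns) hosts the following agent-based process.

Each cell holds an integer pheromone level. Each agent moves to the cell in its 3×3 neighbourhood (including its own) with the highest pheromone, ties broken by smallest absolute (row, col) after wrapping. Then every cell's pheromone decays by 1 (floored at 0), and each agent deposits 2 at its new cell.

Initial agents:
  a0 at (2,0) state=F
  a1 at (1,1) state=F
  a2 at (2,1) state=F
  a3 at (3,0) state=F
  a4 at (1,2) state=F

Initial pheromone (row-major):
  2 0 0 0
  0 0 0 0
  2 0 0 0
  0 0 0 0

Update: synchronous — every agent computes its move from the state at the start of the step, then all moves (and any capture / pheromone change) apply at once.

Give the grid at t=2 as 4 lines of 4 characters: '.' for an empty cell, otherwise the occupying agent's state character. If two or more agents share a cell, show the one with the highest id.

F...
....
F...
....

t=1: a0@(2,0) a1@(0,0) a2@(2,0) a3@(0,0) a4@(0,1) | pheromone: 5 2 0 0 / 0 0 0 0 / 5 0 0 0 / 0 0 0 0
t=2: a0@(2,0) a1@(0,0) a2@(2,0) a3@(0,0) a4@(0,0) | pheromone: 10 1 0 0 / 0 0 0 0 / 8 0 0 0 / 0 0 0 0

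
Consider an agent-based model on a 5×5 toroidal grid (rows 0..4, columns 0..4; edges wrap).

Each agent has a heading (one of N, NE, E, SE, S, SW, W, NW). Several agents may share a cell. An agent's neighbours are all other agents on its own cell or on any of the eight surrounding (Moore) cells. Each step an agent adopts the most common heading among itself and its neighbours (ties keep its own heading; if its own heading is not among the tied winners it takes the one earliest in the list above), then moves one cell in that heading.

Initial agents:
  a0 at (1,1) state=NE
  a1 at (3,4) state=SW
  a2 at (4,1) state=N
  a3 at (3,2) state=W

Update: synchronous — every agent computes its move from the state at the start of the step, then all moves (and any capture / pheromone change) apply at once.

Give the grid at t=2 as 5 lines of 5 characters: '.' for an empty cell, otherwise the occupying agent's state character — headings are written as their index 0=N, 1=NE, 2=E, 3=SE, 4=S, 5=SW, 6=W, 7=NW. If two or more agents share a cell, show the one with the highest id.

t=1: a0@(0,2):NE a1@(4,3):SW a2@(3,1):N a3@(3,1):W
t=2: a0@(4,3):NE a1@(0,2):SW a2@(2,1):N a3@(3,0):W

..5..
.....
.0...
6....
...1.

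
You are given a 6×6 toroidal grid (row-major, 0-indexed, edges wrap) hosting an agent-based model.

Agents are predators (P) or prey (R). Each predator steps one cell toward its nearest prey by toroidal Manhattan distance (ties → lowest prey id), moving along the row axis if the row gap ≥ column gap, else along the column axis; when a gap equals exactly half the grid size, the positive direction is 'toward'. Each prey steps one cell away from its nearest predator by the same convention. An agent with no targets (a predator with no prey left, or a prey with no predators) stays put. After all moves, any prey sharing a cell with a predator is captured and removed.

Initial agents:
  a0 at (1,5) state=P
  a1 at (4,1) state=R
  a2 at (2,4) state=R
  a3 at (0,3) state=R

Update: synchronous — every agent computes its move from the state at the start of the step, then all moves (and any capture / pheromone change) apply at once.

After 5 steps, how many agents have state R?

t=1: a0@(2,5):P a1@(3,1):R a2@(3,4):R a3@(0,2):R
t=2: a0@(3,5):P a1@(3,2):R a2@(4,4):R a3@(0,1):R
t=3: a0@(4,5):P a1@(3,1):R a2@(5,4):R a3@(5,1):R
t=4: a0@(5,5):P a1@(3,2):R a2@(0,4):R a3@(5,2):R
t=5: a0@(0,5):P a1@(3,1):R a2@(1,4):R a3@(5,1):R

3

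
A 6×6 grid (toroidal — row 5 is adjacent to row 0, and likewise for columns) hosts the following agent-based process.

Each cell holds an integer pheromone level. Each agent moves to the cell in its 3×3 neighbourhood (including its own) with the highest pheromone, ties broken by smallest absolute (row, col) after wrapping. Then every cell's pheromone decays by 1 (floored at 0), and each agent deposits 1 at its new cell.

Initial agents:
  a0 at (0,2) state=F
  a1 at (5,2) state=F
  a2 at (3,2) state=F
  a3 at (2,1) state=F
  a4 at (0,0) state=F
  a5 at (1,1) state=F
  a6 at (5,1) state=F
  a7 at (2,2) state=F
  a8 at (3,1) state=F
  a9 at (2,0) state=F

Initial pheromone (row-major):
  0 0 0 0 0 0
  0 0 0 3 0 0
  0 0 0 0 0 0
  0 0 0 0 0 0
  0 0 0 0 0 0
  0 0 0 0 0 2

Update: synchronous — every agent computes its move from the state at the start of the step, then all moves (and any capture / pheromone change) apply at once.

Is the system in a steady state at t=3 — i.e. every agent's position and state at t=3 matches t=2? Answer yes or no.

no

t=1: a0@(1,3) a1@(0,1) a2@(2,1) a3@(1,0) a4@(5,5) a5@(0,0) a6@(0,0) a7@(1,3) a8@(2,0) a9@(1,0) | pheromone: 2 1 0 0 0 0 / 2 0 0 4 0 0 / 1 1 0 0 0 0 / 0 0 0 0 0 0 / 0 0 0 0 0 0 / 0 0 0 0 0 2
t=2: a0@(1,3) a1@(0,0) a2@(1,0) a3@(0,0) a4@(0,0) a5@(0,0) a6@(0,0) a7@(1,3) a8@(1,0) a9@(0,0) | pheromone: 7 0 0 0 0 0 / 3 0 0 5 0 0 / 0 0 0 0 0 0 / 0 0 0 0 0 0 / 0 0 0 0 0 0 / 0 0 0 0 0 1
t=3: a0@(1,3) a1@(0,0) a2@(0,0) a3@(0,0) a4@(0,0) a5@(0,0) a6@(0,0) a7@(1,3) a8@(0,0) a9@(0,0) | pheromone: 14 0 0 0 0 0 / 2 0 0 6 0 0 / 0 0 0 0 0 0 / 0 0 0 0 0 0 / 0 0 0 0 0 0 / 0 0 0 0 0 0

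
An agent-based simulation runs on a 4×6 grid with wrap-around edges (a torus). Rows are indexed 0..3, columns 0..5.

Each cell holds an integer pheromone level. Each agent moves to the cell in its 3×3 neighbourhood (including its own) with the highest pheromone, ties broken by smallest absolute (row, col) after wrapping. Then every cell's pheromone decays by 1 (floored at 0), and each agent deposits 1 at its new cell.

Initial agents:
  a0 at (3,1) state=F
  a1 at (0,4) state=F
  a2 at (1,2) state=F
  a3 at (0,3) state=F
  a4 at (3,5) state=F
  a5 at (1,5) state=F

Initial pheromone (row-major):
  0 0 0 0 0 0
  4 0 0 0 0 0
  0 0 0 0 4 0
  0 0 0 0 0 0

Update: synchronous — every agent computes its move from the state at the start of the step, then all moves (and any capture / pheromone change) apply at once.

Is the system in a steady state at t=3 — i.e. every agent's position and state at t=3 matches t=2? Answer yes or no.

no

t=1: a0@(0,0) a1@(0,3) a2@(0,1) a3@(0,2) a4@(2,4) a5@(1,0) | pheromone: 1 1 1 1 0 0 / 4 0 0 0 0 0 / 0 0 0 0 4 0 / 0 0 0 0 0 0
t=2: a0@(1,0) a1@(0,2) a2@(1,0) a3@(0,1) a4@(2,4) a5@(1,0) | pheromone: 0 1 1 0 0 0 / 6 0 0 0 0 0 / 0 0 0 0 4 0 / 0 0 0 0 0 0
t=3: a0@(1,0) a1@(0,1) a2@(1,0) a3@(1,0) a4@(2,4) a5@(1,0) | pheromone: 0 1 0 0 0 0 / 9 0 0 0 0 0 / 0 0 0 0 4 0 / 0 0 0 0 0 0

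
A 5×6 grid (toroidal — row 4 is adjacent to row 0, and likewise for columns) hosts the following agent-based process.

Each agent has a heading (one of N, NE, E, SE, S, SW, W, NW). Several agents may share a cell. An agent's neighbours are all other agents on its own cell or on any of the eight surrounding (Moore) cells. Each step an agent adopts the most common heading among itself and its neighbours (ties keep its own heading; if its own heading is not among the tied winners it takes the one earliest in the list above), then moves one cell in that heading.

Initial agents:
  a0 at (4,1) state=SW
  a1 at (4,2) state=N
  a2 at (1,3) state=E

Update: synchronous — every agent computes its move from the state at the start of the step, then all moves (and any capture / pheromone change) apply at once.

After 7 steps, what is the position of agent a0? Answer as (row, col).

(1, 0)

t=1: a0@(0,0):SW a1@(3,2):N a2@(1,4):E
t=2: a0@(1,5):SW a1@(2,2):N a2@(1,5):E
t=3: a0@(2,4):SW a1@(1,2):N a2@(1,0):E
t=4: a0@(3,3):SW a1@(0,2):N a2@(1,1):E
t=5: a0@(4,2):SW a1@(4,2):N a2@(1,2):E
t=6: a0@(0,1):SW a1@(3,2):N a2@(1,3):E
t=7: a0@(1,0):SW a1@(2,2):N a2@(1,4):E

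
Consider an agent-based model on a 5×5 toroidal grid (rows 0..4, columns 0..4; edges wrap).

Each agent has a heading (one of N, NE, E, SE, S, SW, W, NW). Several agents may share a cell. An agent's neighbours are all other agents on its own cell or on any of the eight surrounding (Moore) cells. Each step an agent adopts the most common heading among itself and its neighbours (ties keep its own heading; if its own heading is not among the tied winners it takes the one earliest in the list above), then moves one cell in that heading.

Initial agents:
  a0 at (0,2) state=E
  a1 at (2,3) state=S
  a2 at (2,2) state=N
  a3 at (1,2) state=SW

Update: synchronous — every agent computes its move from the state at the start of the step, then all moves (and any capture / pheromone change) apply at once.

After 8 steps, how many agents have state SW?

t=1: a0@(0,3):E a1@(3,3):S a2@(1,2):N a3@(2,1):SW
t=2: a0@(0,4):E a1@(4,3):S a2@(0,2):N a3@(3,0):SW
t=3: a0@(0,0):E a1@(0,3):S a2@(4,2):N a3@(4,4):SW
t=4: a0@(0,1):E a1@(1,3):S a2@(3,2):N a3@(0,3):SW
t=5: a0@(0,2):E a1@(2,3):S a2@(2,2):N a3@(1,2):SW
t=6: a0@(0,3):E a1@(3,3):S a2@(1,2):N a3@(2,1):SW
t=7: a0@(0,4):E a1@(4,3):S a2@(0,2):N a3@(3,0):SW
t=8: a0@(0,0):E a1@(0,3):S a2@(4,2):N a3@(4,4):SW

1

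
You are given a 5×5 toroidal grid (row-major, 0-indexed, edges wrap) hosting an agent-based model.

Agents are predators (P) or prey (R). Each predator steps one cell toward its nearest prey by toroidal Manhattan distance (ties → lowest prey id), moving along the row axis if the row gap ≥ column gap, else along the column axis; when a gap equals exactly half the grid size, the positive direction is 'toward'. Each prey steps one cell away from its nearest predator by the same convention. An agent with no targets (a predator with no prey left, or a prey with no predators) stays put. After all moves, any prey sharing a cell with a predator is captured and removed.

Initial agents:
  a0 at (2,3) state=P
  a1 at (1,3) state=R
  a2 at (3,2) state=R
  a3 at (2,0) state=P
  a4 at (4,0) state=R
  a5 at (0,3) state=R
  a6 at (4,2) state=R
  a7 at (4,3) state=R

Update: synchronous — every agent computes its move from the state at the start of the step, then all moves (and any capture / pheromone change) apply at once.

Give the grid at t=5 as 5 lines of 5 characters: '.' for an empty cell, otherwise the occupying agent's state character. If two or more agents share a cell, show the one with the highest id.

t=1: a0@(1,3):P a1@(0,3):R a2@(4,2):R a3@(3,0):P a4@(0,0):R a5@(4,3):R a6@(0,2):R a7@(0,3):R
t=2: a0@(0,3):P a1@(4,3):R a2@(3,2):R a3@(4,0):P a4@(1,0):R a5@(3,3):R a6@(4,2):R a7@(4,3):R
t=3: a0@(4,3):P a1@(3,3):R a2@(2,2):R a3@(4,4):P a4@(2,0):R a5@(2,3):R a6@(3,2):R a7@(3,3):R
t=4: a0@(3,3):P a1@(2,3):R a2@(1,2):R a3@(3,4):P a4@(1,0):R a5@(1,3):R a6@(2,2):R a7@(2,3):R
t=5: a0@(2,3):P a1@(1,3):R a2@(0,2):R a3@(2,4):P a4@(0,0):R a5@(0,3):R a6@(1,2):R a7@(1,3):R

R.RR.
..RR.
...PP
.....
.....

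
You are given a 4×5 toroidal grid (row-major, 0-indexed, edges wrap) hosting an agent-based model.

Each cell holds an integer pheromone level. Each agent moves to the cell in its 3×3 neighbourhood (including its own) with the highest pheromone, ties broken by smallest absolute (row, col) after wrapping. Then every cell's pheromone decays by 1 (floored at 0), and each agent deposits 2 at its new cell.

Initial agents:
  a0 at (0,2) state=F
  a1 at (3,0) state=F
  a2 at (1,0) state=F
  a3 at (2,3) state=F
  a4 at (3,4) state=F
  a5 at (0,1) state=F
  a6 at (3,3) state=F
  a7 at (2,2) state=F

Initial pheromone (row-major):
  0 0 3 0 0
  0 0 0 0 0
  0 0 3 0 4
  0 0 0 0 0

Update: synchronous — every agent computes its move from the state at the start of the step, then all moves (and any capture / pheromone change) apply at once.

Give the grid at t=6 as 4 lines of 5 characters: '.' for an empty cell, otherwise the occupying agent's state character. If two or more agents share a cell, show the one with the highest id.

..F..
.....
..F.F
.....

t=1: a0@(0,2) a1@(2,4) a2@(2,4) a3@(2,4) a4@(2,4) a5@(0,2) a6@(2,4) a7@(2,2) | pheromone: 0 0 6 0 0 / 0 0 0 0 0 / 0 0 4 0 13 / 0 0 0 0 0
t=2: a0@(0,2) a1@(2,4) a2@(2,4) a3@(2,4) a4@(2,4) a5@(0,2) a6@(2,4) a7@(2,2) | pheromone: 0 0 9 0 0 / 0 0 0 0 0 / 0 0 5 0 22 / 0 0 0 0 0
t=3: a0@(0,2) a1@(2,4) a2@(2,4) a3@(2,4) a4@(2,4) a5@(0,2) a6@(2,4) a7@(2,2) | pheromone: 0 0 12 0 0 / 0 0 0 0 0 / 0 0 6 0 31 / 0 0 0 0 0
t=4: a0@(0,2) a1@(2,4) a2@(2,4) a3@(2,4) a4@(2,4) a5@(0,2) a6@(2,4) a7@(2,2) | pheromone: 0 0 15 0 0 / 0 0 0 0 0 / 0 0 7 0 40 / 0 0 0 0 0
t=5: a0@(0,2) a1@(2,4) a2@(2,4) a3@(2,4) a4@(2,4) a5@(0,2) a6@(2,4) a7@(2,2) | pheromone: 0 0 18 0 0 / 0 0 0 0 0 / 0 0 8 0 49 / 0 0 0 0 0
t=6: a0@(0,2) a1@(2,4) a2@(2,4) a3@(2,4) a4@(2,4) a5@(0,2) a6@(2,4) a7@(2,2) | pheromone: 0 0 21 0 0 / 0 0 0 0 0 / 0 0 9 0 58 / 0 0 0 0 0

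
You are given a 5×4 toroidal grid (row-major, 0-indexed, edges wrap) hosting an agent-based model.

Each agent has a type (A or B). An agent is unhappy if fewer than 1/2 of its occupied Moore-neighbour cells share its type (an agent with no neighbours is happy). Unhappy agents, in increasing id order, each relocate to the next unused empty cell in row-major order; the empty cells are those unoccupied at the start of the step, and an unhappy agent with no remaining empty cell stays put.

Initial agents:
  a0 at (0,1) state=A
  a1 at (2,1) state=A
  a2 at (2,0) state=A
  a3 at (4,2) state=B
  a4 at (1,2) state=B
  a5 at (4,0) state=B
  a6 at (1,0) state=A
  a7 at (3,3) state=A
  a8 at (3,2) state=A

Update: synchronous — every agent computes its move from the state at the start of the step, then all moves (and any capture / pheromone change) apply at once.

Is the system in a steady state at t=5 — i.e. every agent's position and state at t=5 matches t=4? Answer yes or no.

yes

t=1: a0@(0,0):A a1@(2,1):A a2@(2,0):A a3@(0,2):B a4@(0,3):B a5@(1,1):B a6@(1,0):A a7@(3,3):A a8@(3,2):A
t=2: a0@(0,1):A a1@(2,1):A a2@(2,0):A a3@(0,2):B a4@(1,2):B a5@(1,3):B a6@(1,0):A a7@(3,3):A a8@(3,2):A
t=3: a0@(0,0):A a1@(2,1):A a2@(2,0):A a3@(0,2):B a4@(1,2):B a5@(1,3):B a6@(1,0):A a7@(3,3):A a8@(3,2):A
t=4: a0@(0,0):A a1@(2,1):A a2@(2,0):A a3@(0,2):B a4@(1,2):B a5@(0,1):B a6@(1,0):A a7@(3,3):A a8@(3,2):A
t=5: (unchanged — steady state)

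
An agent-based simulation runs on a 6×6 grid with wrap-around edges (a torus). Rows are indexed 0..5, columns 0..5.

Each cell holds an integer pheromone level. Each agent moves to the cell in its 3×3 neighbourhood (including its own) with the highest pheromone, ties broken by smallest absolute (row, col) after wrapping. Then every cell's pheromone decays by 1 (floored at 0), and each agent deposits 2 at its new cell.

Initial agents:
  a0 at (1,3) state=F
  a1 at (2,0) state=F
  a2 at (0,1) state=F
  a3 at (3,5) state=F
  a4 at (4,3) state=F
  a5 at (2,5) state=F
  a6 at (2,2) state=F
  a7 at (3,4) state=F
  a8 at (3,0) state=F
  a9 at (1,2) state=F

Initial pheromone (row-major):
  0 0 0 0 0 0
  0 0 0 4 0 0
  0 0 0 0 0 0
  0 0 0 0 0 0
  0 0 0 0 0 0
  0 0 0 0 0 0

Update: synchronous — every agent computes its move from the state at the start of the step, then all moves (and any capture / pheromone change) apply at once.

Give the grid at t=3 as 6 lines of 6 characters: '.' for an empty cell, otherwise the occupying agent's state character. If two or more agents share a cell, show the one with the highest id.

t=1: a0@(1,3) a1@(1,0) a2@(0,0) a3@(2,0) a4@(3,2) a5@(1,0) a6@(1,3) a7@(2,3) a8@(2,0) a9@(1,3) | pheromone: 2 0 0 0 0 0 / 4 0 0 9 0 0 / 4 0 0 2 0 0 / 0 0 2 0 0 0 / 0 0 0 0 0 0 / 0 0 0 0 0 0
t=2: a0@(1,3) a1@(1,0) a2@(1,0) a3@(1,0) a4@(2,3) a5@(1,0) a6@(1,3) a7@(1,3) a8@(1,0) a9@(1,3) | pheromone: 1 0 0 0 0 0 / 13 0 0 16 0 0 / 3 0 0 3 0 0 / 0 0 1 0 0 0 / 0 0 0 0 0 0 / 0 0 0 0 0 0
t=3: a0@(1,3) a1@(1,0) a2@(1,0) a3@(1,0) a4@(1,3) a5@(1,0) a6@(1,3) a7@(1,3) a8@(1,0) a9@(1,3) | pheromone: 0 0 0 0 0 0 / 22 0 0 25 0 0 / 2 0 0 2 0 0 / 0 0 0 0 0 0 / 0 0 0 0 0 0 / 0 0 0 0 0 0

......
F..F..
......
......
......
......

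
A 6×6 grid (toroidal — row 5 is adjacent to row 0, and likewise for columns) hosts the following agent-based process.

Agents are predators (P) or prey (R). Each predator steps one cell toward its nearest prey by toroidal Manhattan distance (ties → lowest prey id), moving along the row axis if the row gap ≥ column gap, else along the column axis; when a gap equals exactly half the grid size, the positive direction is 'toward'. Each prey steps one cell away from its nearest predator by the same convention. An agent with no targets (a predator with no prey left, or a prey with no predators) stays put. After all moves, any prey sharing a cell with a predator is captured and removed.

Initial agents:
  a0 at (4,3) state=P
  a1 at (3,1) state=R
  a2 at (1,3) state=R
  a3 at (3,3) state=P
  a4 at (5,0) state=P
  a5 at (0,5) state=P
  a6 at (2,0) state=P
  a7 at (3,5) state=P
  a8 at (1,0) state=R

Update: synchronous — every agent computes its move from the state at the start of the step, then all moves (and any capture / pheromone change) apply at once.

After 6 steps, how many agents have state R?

t=1: a0@(4,2):P a2@(0,3):R a3@(3,2):P a4@(0,0):P a5@(1,5):P a6@(1,0):P a7@(3,0):P
t=2: a0@(5,2):P a2@(1,3):R a3@(4,2):P a4@(0,1):P a5@(1,4):P a6@(1,1):P a7@(4,0):P
t=3: a0@(0,2):P a3@(5,2):P a4@(0,2):P a5@(1,3):P a6@(1,2):P a7@(5,0):P
t=4: (unchanged — steady state)

0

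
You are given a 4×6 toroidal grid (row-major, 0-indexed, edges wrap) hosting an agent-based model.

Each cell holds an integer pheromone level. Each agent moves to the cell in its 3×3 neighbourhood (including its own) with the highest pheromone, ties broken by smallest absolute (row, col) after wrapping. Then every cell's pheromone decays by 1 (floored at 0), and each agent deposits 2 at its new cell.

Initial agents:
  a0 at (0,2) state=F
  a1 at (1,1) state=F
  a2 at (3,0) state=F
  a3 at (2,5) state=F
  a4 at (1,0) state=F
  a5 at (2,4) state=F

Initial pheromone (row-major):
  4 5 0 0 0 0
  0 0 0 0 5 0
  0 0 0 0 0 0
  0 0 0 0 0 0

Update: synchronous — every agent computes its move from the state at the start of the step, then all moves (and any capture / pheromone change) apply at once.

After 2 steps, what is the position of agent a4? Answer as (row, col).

(0, 1)

t=1: a0@(0,1) a1@(0,1) a2@(0,1) a3@(1,4) a4@(0,1) a5@(1,4) | pheromone: 3 12 0 0 0 0 / 0 0 0 0 8 0 / 0 0 0 0 0 0 / 0 0 0 0 0 0
t=2: a0@(0,1) a1@(0,1) a2@(0,1) a3@(1,4) a4@(0,1) a5@(1,4) | pheromone: 2 19 0 0 0 0 / 0 0 0 0 11 0 / 0 0 0 0 0 0 / 0 0 0 0 0 0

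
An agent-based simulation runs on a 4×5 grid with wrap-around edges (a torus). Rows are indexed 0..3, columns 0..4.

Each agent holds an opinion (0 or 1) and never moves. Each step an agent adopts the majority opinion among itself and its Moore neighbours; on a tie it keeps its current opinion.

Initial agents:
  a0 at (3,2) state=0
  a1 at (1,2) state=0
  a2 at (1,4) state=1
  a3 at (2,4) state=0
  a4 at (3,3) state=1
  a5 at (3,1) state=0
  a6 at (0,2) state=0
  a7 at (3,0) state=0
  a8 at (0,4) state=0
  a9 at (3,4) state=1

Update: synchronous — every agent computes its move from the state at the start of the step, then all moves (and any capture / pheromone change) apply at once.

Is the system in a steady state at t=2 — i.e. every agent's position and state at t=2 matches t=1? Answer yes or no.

no

t=1: a0@(3,2):0 a1@(1,2):0 a2@(1,4):0 a3@(2,4):1 a4@(3,3):0 a5@(3,1):0 a6@(0,2):0 a7@(3,0):0 a8@(0,4):1 a9@(3,4):0
t=2: a0@(3,2):0 a1@(1,2):0 a2@(1,4):1 a3@(2,4):0 a4@(3,3):0 a5@(3,1):0 a6@(0,2):0 a7@(3,0):0 a8@(0,4):0 a9@(3,4):0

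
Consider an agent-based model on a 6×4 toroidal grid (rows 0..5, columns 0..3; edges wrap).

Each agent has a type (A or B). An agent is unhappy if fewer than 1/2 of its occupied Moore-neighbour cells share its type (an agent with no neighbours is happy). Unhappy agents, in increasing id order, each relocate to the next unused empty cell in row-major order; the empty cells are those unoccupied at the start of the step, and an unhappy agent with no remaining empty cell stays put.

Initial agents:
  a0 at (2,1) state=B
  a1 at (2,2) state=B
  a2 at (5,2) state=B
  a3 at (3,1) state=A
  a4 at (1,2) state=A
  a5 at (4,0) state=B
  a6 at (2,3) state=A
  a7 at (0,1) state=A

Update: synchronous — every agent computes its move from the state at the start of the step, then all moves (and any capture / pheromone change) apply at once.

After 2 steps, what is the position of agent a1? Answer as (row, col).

(0, 2)

t=1: a0@(0,0):B a1@(0,2):B a2@(0,3):B a3@(1,0):A a4@(1,2):A a5@(1,1):B a6@(2,3):A a7@(0,1):A
t=2: a0@(0,0):B a1@(0,2):B a2@(0,3):B a3@(1,3):A a4@(2,0):A a5@(2,1):B a6@(2,3):A a7@(2,2):A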